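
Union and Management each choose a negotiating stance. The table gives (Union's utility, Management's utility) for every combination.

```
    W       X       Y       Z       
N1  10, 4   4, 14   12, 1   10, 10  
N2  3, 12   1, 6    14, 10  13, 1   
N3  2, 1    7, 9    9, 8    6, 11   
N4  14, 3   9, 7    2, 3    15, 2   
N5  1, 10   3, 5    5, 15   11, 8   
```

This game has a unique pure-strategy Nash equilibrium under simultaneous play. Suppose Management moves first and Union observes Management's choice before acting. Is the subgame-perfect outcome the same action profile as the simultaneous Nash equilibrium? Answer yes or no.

no

Union best-responds to each possible Management move:
- W: Union compares 10, 3, 2, 14, 1 and picks N4; Management would get 3.
- X: Union compares 4, 1, 7, 9, 3 and picks N4; Management would get 7.
- Y: Union compares 12, 14, 9, 2, 5 and picks N2; Management would get 10.
- Z: Union compares 10, 13, 6, 15, 11 and picks N4; Management would get 2.
Management's induced payoffs are 3, 7, 10, 2, so Management commits to Y. Subgame-perfect outcome: (N2, Y) with payoffs (14, 10).
For the simultaneous game, intersect best replies.
Union's best replies: W→N4; X→N4; Y→N2; Z→N4.
Management's best replies: N1→X; N2→W; N3→Z; N4→X; N5→Y.
Only (N4, X) has each player best-responding; Nash payoffs (9, 7).
Sequential outcome (N2, Y) differs from the Nash profile (N4, X).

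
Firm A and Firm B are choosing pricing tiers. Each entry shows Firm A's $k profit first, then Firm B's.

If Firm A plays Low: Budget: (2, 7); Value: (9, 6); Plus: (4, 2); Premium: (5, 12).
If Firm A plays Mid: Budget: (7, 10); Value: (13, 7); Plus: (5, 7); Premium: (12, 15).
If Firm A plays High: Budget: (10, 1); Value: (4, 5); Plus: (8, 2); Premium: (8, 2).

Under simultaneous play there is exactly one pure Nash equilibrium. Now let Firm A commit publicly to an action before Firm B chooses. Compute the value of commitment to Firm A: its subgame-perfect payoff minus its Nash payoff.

0

Solve by backward induction (Firm A leads).
- Low → Firm B plays Premium (best of 7, 6, 2, 12); Firm A gets 5.
- Mid → Firm B plays Premium (best of 10, 7, 7, 15); Firm A gets 12.
- High → Firm B plays Value (best of 1, 5, 2, 2); Firm A gets 4.
Maximizing over 5, 12, 4, Firm A chooses Mid. Subgame-perfect outcome: (Mid, Premium) with payoffs (12, 15).
Now find the simultaneous Nash equilibrium.
Firm A's best replies: Budget→High; Value→Mid; Plus→High; Premium→Mid.
Firm B's best replies: Low→Premium; Mid→Premium; High→Value.
Only (Mid, Premium) has each player best-responding; Nash payoffs (12, 15).
Firm A's commitment gain: 12 − 12 = 0.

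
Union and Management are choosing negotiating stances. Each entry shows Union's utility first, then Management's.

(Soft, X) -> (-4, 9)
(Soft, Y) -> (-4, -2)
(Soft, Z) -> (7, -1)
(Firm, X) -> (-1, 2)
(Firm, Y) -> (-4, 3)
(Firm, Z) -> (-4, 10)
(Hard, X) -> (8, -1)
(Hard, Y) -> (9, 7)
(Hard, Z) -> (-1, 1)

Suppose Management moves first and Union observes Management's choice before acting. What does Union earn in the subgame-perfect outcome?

Union best-responds to each possible Management move:
- X: BR = Hard, leader payoff -1.
- Y: BR = Hard, leader payoff 7.
- Z: BR = Soft, leader payoff -1.
Management's induced payoffs are -1, 7, -1, so Management commits to Y. Subgame-perfect outcome: (Hard, Y) with payoffs (9, 7).

9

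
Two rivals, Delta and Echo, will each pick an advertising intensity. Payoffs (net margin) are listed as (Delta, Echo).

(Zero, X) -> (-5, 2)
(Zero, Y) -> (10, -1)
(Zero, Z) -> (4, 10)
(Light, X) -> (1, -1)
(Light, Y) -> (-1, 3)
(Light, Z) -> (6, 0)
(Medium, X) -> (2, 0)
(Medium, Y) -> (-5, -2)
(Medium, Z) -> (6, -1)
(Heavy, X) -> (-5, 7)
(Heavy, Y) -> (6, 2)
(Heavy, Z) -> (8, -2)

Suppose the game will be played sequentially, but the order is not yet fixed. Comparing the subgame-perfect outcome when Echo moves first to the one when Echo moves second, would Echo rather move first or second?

If Delta leads: Echo's best replies are Zero→Z, Light→Y, Medium→X, Heavy→X; Delta's induced payoffs 4, -1, 2, -5; outcome (Zero, Z), payoffs (4, 10).
If Echo leads: Delta's best replies are X→Medium, Y→Zero, Z→Heavy; Echo's induced payoffs 0, -1, -2; outcome (Medium, X), payoffs (2, 0).
Echo gets 0 moving first and 10 moving second, so Echo prefers to move second.

second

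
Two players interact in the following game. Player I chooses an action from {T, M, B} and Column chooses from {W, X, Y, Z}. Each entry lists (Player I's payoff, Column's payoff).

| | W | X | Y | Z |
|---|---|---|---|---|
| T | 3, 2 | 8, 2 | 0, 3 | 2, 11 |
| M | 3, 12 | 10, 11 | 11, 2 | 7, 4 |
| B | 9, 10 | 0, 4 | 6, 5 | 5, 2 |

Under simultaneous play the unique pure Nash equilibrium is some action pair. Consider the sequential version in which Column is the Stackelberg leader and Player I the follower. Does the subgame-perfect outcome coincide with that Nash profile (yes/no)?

no

Work backward from Player I's decision.
- W: BR = B, leader payoff 10.
- X: BR = M, leader payoff 11.
- Y: BR = M, leader payoff 2.
- Z: BR = M, leader payoff 4.
Among 10, 11, 2, 4, the best is 11 at X. Subgame-perfect outcome: (M, X) with payoffs (10, 11).
For the simultaneous game, intersect best replies.
Player I's best replies: W→B; X→M; Y→M; Z→M.
Column's best replies: T→Z; M→W; B→W.
The unique mutual best reply is (B, W), giving (9, 10).
Sequential outcome (M, X) differs from the Nash profile (B, W).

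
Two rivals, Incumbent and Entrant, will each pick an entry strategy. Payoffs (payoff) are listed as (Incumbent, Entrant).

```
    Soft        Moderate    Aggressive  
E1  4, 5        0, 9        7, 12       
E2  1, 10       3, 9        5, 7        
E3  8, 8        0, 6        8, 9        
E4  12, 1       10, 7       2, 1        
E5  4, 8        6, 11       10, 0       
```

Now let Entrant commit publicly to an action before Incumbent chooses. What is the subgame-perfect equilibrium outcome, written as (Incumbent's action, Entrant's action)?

Incumbent best-responds to each possible Entrant move:
- Soft: BR = E4, leader payoff 1.
- Moderate: BR = E4, leader payoff 7.
- Aggressive: BR = E5, leader payoff 0.
Entrant's induced payoffs are 1, 7, 0, so Entrant commits to Moderate. Subgame-perfect outcome: (E4, Moderate) with payoffs (10, 7).

(E4, Moderate)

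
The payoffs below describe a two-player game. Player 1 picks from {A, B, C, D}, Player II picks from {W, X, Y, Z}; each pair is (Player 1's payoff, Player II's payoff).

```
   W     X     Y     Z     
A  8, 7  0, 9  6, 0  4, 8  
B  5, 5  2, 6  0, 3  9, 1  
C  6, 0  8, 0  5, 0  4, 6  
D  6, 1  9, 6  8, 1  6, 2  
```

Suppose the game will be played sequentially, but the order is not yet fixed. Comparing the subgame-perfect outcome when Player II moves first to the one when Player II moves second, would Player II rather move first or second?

first

If Player 1 leads: Player II's best replies are A→X, B→X, C→Z, D→X; Player 1's induced payoffs 0, 2, 4, 9; outcome (D, X), payoffs (9, 6).
If Player II leads: Player 1's best replies are W→A, X→D, Y→D, Z→B; Player II's induced payoffs 7, 6, 1, 1; outcome (A, W), payoffs (8, 7).
Player II gets 7 moving first and 6 moving second, so Player II prefers to move first.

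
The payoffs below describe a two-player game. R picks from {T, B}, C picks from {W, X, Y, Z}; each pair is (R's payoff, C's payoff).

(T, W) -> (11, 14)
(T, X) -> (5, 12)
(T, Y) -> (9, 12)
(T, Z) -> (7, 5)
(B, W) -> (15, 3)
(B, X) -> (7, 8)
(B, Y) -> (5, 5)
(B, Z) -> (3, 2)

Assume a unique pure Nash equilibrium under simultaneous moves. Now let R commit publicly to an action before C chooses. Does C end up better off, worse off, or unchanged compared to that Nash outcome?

better off

C best-responds to each possible R move:
- T: BR = W, leader payoff 11.
- B: BR = X, leader payoff 7.
Among 11, 7, the best is 11 at T. Subgame-perfect outcome: (T, W) with payoffs (11, 14).
For the simultaneous game, intersect best replies.
R's best replies: W→B; X→B; Y→T; Z→T.
C's best replies: T→W; B→X.
Only (B, X) has each player best-responding; Nash payoffs (7, 8).
C earns 14 sequentially versus 8 at the Nash outcome: better off.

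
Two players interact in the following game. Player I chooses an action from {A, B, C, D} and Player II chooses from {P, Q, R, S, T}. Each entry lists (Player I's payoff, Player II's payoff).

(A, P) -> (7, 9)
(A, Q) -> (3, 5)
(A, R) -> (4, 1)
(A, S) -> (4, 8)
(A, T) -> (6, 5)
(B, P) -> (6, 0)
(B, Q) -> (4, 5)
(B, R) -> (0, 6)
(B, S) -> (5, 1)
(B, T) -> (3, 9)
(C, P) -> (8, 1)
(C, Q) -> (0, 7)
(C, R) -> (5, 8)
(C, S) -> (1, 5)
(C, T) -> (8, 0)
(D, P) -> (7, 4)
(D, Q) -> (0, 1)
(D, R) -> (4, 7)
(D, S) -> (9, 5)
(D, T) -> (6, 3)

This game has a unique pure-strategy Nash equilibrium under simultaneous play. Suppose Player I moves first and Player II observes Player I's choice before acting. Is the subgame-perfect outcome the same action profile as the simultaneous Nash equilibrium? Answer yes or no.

Backward induction with Player I moving first.
- A: BR = P, leader payoff 7.
- B: BR = T, leader payoff 3.
- C: BR = R, leader payoff 5.
- D: BR = R, leader payoff 4.
Maximizing over 7, 3, 5, 4, Player I chooses A. Subgame-perfect outcome: (A, P) with payoffs (7, 9).
Now find the simultaneous Nash equilibrium.
Player I's best replies: P→C; Q→B; R→C; S→D; T→C.
Player II's best replies: A→P; B→T; C→R; D→R.
Only (C, R) has each player best-responding; Nash payoffs (5, 8).
Sequential outcome (A, P) differs from the Nash profile (C, R).

no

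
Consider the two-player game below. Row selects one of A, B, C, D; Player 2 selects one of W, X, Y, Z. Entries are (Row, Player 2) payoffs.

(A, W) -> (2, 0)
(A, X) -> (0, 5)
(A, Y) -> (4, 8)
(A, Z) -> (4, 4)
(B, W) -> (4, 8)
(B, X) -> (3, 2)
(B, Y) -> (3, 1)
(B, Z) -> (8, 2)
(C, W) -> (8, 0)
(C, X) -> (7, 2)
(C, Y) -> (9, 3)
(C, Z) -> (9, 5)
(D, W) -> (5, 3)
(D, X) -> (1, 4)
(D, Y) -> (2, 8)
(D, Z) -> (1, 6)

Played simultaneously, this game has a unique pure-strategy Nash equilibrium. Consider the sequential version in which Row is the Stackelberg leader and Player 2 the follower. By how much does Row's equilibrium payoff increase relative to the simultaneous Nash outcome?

Player 2 best-responds to each possible Row move:
- A: BR = Y, leader payoff 4.
- B: BR = W, leader payoff 4.
- C: BR = Z, leader payoff 9.
- D: BR = Y, leader payoff 2.
Maximizing over 4, 4, 9, 2, Row chooses C. Subgame-perfect outcome: (C, Z) with payoffs (9, 5).
Now find the simultaneous Nash equilibrium.
Row's best replies: W→C; X→C; Y→C; Z→C.
Player 2's best replies: A→Y; B→W; C→Z; D→Y.
The unique mutual best reply is (C, Z), giving (9, 5).
Row's commitment gain: 9 − 9 = 0.

0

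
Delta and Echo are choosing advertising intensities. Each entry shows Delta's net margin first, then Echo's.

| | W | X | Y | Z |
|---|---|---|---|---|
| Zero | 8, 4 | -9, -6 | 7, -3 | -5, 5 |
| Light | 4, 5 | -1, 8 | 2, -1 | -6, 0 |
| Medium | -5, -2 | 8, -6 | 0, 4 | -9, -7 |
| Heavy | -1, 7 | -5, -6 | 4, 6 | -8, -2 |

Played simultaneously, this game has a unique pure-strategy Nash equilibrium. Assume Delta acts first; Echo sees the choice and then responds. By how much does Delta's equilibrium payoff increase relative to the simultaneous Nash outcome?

Echo best-responds to each possible Delta move:
- Zero → Echo plays Z (best of 4, -6, -3, 5); Delta gets -5.
- Light → Echo plays X (best of 5, 8, -1, 0); Delta gets -1.
- Medium → Echo plays Y (best of -2, -6, 4, -7); Delta gets 0.
- Heavy → Echo plays W (best of 7, -6, 6, -2); Delta gets -1.
Delta's induced payoffs are -5, -1, 0, -1, so Delta commits to Medium. Subgame-perfect outcome: (Medium, Y) with payoffs (0, 4).
For the simultaneous game, intersect best replies.
Delta's best replies: W→Zero; X→Medium; Y→Zero; Z→Zero.
Echo's best replies: Zero→Z; Light→X; Medium→Y; Heavy→W.
The unique mutual best reply is (Zero, Z), giving (-5, 5).
Delta's commitment gain: 0 − -5 = 5.

5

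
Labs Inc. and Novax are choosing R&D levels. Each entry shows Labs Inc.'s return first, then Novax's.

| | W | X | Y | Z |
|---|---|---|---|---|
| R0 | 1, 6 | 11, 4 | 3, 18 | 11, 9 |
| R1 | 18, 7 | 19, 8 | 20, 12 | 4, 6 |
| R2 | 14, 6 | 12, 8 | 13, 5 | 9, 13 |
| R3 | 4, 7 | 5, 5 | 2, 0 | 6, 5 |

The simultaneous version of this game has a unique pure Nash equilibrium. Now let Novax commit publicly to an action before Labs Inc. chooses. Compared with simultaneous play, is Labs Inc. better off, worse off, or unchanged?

Labs Inc. best-responds to each possible Novax move:
- W → Labs Inc. plays R1 (best of 1, 18, 14, 4); Novax gets 7.
- X → Labs Inc. plays R1 (best of 11, 19, 12, 5); Novax gets 8.
- Y → Labs Inc. plays R1 (best of 3, 20, 13, 2); Novax gets 12.
- Z → Labs Inc. plays R0 (best of 11, 4, 9, 6); Novax gets 9.
Maximizing over 7, 8, 12, 9, Novax chooses Y. Subgame-perfect outcome: (R1, Y) with payoffs (20, 12).
For the simultaneous game, intersect best replies.
Labs Inc.'s best replies: W→R1; X→R1; Y→R1; Z→R0.
Novax's best replies: R0→Y; R1→Y; R2→Z; R3→W.
Only (R1, Y) has each player best-responding; Nash payoffs (20, 12).
Labs Inc. earns 20 sequentially versus 20 at the Nash outcome: unchanged.

unchanged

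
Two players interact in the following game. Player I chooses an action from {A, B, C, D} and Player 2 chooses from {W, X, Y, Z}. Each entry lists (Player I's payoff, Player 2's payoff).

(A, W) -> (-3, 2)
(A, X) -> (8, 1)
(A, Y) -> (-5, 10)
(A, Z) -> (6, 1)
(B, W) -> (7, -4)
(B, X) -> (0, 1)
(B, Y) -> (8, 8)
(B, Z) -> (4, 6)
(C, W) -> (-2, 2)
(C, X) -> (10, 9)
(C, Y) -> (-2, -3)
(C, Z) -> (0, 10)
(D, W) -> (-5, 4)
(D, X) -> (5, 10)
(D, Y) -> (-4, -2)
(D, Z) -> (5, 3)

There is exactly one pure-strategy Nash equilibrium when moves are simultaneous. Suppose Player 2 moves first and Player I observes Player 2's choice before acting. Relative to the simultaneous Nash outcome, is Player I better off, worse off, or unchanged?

better off

Player I best-responds to each possible Player 2 move:
- W → Player I plays B (best of -3, 7, -2, -5); Player 2 gets -4.
- X → Player I plays C (best of 8, 0, 10, 5); Player 2 gets 9.
- Y → Player I plays B (best of -5, 8, -2, -4); Player 2 gets 8.
- Z → Player I plays A (best of 6, 4, 0, 5); Player 2 gets 1.
Player 2's induced payoffs are -4, 9, 8, 1, so Player 2 commits to X. Subgame-perfect outcome: (C, X) with payoffs (10, 9).
For the simultaneous game, intersect best replies.
Player I's best replies: W→B; X→C; Y→B; Z→A.
Player 2's best replies: A→Y; B→Y; C→Z; D→X.
The unique mutual best reply is (B, Y), giving (8, 8).
Player I earns 10 sequentially versus 8 at the Nash outcome: better off.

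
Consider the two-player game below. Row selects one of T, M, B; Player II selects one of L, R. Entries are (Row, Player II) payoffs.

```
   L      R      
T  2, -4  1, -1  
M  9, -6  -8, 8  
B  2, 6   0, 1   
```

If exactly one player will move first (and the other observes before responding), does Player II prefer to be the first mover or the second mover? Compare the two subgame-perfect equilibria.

second

If Row leads: Player II's best replies are T→R, M→R, B→L; Row's induced payoffs 1, -8, 2; outcome (B, L), payoffs (2, 6).
If Player II leads: Row's best replies are L→M, R→T; Player II's induced payoffs -6, -1; outcome (T, R), payoffs (1, -1).
Player II gets -1 moving first and 6 moving second, so Player II prefers to move second.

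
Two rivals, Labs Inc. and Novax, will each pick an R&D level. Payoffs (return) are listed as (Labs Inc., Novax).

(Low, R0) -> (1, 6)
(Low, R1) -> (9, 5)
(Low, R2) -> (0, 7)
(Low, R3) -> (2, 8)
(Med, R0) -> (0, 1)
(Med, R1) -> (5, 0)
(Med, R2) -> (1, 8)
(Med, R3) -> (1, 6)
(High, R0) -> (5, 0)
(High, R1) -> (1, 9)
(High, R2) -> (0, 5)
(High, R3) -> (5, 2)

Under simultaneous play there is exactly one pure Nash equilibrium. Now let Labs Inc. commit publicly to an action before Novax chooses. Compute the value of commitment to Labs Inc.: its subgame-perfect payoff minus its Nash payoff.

1

Work backward from Novax's decision.
- Low → Novax plays R3 (best of 6, 5, 7, 8); Labs Inc. gets 2.
- Med → Novax plays R2 (best of 1, 0, 8, 6); Labs Inc. gets 1.
- High → Novax plays R1 (best of 0, 9, 5, 2); Labs Inc. gets 1.
Among 2, 1, 1, the best is 2 at Low. Subgame-perfect outcome: (Low, R3) with payoffs (2, 8).
Now find the simultaneous Nash equilibrium.
Labs Inc.'s best replies: R0→High; R1→Low; R2→Med; R3→High.
Novax's best replies: Low→R3; Med→R2; High→R1.
The unique mutual best reply is (Med, R2), giving (1, 8).
Labs Inc.'s commitment gain: 2 − 1 = 1.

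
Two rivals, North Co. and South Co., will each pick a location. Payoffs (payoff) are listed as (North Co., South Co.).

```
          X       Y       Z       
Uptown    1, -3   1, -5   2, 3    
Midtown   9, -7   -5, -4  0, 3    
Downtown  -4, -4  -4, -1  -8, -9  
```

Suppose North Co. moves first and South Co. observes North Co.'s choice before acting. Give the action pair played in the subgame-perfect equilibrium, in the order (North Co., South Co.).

(Uptown, Z)

South Co. best-responds to each possible North Co. move:
- Uptown: BR = Z, leader payoff 2.
- Midtown: BR = Z, leader payoff 0.
- Downtown: BR = Y, leader payoff -4.
North Co.'s induced payoffs are 2, 0, -4, so North Co. commits to Uptown. Subgame-perfect outcome: (Uptown, Z) with payoffs (2, 3).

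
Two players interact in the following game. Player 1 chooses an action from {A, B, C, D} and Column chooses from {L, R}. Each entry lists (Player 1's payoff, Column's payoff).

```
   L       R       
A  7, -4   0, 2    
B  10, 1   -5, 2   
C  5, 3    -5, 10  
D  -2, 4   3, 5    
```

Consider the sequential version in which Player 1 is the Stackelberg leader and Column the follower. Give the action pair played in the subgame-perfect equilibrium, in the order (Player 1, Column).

(D, R)

Work backward from Column's decision.
- A: BR = R, leader payoff 0.
- B: BR = R, leader payoff -5.
- C: BR = R, leader payoff -5.
- D: BR = R, leader payoff 3.
Among 0, -5, -5, 3, the best is 3 at D. Subgame-perfect outcome: (D, R) with payoffs (3, 5).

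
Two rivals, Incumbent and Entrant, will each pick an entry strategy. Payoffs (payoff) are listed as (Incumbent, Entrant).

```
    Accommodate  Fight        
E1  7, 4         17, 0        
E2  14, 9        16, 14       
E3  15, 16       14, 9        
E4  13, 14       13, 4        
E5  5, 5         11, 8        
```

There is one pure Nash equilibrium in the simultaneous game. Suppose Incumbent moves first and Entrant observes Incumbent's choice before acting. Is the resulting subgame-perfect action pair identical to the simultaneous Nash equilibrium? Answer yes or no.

no

Entrant best-responds to each possible Incumbent move:
- E1: BR = Accommodate, leader payoff 7.
- E2: BR = Fight, leader payoff 16.
- E3: BR = Accommodate, leader payoff 15.
- E4: BR = Accommodate, leader payoff 13.
- E5: BR = Fight, leader payoff 11.
Maximizing over 7, 16, 15, 13, 11, Incumbent chooses E2. Subgame-perfect outcome: (E2, Fight) with payoffs (16, 14).
Now find the simultaneous Nash equilibrium.
Incumbent's best replies: Accommodate→E3; Fight→E1.
Entrant's best replies: E1→Accommodate; E2→Fight; E3→Accommodate; E4→Accommodate; E5→Fight.
Only (E3, Accommodate) has each player best-responding; Nash payoffs (15, 16).
Sequential outcome (E2, Fight) differs from the Nash profile (E3, Accommodate).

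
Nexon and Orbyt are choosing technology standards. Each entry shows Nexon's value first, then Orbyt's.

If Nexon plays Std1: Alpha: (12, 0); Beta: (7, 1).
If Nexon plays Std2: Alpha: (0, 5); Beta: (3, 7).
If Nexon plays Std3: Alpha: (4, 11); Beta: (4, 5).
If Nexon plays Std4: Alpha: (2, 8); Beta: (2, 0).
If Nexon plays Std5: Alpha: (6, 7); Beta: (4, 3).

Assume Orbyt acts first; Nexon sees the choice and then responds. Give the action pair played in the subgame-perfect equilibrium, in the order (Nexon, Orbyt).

Solve by backward induction (Orbyt leads).
- Alpha: Nexon compares 12, 0, 4, 2, 6 and picks Std1; Orbyt would get 0.
- Beta: Nexon compares 7, 3, 4, 2, 4 and picks Std1; Orbyt would get 1.
Among 0, 1, the best is 1 at Beta. Subgame-perfect outcome: (Std1, Beta) with payoffs (7, 1).

(Std1, Beta)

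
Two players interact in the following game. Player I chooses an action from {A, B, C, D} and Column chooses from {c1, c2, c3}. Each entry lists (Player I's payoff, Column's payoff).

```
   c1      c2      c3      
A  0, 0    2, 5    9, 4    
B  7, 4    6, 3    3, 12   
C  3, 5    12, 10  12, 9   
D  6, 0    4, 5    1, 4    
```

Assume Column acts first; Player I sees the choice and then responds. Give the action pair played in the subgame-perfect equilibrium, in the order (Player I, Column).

(C, c2)

Backward induction with Column moving first.
- c1: BR = B, leader payoff 4.
- c2: BR = C, leader payoff 10.
- c3: BR = C, leader payoff 9.
Column's induced payoffs are 4, 10, 9, so Column commits to c2. Subgame-perfect outcome: (C, c2) with payoffs (12, 10).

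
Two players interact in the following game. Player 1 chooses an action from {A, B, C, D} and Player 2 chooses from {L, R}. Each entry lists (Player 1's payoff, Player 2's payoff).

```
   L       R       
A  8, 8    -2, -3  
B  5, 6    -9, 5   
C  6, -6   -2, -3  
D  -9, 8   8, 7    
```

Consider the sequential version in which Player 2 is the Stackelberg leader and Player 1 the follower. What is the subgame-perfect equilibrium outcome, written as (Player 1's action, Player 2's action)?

(A, L)

Work backward from Player 1's decision.
- L → Player 1 plays A (best of 8, 5, 6, -9); Player 2 gets 8.
- R → Player 1 plays D (best of -2, -9, -2, 8); Player 2 gets 7.
Maximizing over 8, 7, Player 2 chooses L. Subgame-perfect outcome: (A, L) with payoffs (8, 8).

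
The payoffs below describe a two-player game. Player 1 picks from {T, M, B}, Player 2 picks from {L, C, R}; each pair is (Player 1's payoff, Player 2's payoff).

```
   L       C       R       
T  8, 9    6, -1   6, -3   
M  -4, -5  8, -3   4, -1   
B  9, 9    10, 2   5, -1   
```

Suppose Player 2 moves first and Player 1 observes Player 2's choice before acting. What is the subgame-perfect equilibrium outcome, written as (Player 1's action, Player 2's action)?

(B, L)

Player 1 best-responds to each possible Player 2 move:
- L: Player 1 compares 8, -4, 9 and picks B; Player 2 would get 9.
- C: Player 1 compares 6, 8, 10 and picks B; Player 2 would get 2.
- R: Player 1 compares 6, 4, 5 and picks T; Player 2 would get -3.
Maximizing over 9, 2, -3, Player 2 chooses L. Subgame-perfect outcome: (B, L) with payoffs (9, 9).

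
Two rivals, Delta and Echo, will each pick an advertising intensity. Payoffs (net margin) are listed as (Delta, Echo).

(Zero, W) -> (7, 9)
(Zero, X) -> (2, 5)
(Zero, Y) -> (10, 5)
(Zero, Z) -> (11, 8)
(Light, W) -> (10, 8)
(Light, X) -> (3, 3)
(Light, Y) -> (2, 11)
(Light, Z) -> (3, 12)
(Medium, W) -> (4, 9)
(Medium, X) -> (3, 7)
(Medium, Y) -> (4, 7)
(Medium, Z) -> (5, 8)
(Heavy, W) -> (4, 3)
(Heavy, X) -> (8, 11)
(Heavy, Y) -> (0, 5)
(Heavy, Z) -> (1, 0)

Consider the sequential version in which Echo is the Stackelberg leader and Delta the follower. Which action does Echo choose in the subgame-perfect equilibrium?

Delta best-responds to each possible Echo move:
- W: BR = Light, leader payoff 8.
- X: BR = Heavy, leader payoff 11.
- Y: BR = Zero, leader payoff 5.
- Z: BR = Zero, leader payoff 8.
Echo's induced payoffs are 8, 11, 5, 8, so Echo commits to X. Subgame-perfect outcome: (Heavy, X) with payoffs (8, 11).

X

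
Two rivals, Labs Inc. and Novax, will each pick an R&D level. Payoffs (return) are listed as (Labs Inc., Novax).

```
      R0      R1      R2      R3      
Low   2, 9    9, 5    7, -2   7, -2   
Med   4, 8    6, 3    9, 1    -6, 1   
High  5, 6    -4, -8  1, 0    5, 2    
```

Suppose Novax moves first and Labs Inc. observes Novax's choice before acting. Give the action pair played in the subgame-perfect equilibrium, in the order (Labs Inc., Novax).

(High, R0)

Backward induction with Novax moving first.
- R0: BR = High, leader payoff 6.
- R1: BR = Low, leader payoff 5.
- R2: BR = Med, leader payoff 1.
- R3: BR = Low, leader payoff -2.
Among 6, 5, 1, -2, the best is 6 at R0. Subgame-perfect outcome: (High, R0) with payoffs (5, 6).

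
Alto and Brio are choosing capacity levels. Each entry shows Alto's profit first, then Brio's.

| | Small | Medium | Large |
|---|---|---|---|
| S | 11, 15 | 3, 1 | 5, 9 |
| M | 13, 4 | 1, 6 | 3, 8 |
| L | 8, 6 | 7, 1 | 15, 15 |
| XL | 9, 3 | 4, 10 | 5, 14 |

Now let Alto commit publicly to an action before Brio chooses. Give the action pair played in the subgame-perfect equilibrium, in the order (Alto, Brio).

(L, Large)

Backward induction with Alto moving first.
- S → Brio plays Small (best of 15, 1, 9); Alto gets 11.
- M → Brio plays Large (best of 4, 6, 8); Alto gets 3.
- L → Brio plays Large (best of 6, 1, 15); Alto gets 15.
- XL → Brio plays Large (best of 3, 10, 14); Alto gets 5.
Alto's induced payoffs are 11, 3, 15, 5, so Alto commits to L. Subgame-perfect outcome: (L, Large) with payoffs (15, 15).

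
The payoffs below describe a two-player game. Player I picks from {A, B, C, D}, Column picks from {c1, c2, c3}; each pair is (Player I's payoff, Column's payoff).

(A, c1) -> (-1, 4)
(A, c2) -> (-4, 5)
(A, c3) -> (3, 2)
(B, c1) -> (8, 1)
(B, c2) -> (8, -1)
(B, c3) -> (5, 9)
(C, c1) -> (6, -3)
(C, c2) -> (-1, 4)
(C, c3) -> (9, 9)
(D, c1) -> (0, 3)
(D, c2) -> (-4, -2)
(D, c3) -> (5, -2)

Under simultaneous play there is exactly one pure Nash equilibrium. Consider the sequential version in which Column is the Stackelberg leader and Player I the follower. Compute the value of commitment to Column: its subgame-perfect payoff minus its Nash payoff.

0

Solve by backward induction (Column leads).
- c1: Player I compares -1, 8, 6, 0 and picks B; Column would get 1.
- c2: Player I compares -4, 8, -1, -4 and picks B; Column would get -1.
- c3: Player I compares 3, 5, 9, 5 and picks C; Column would get 9.
Among 1, -1, 9, the best is 9 at c3. Subgame-perfect outcome: (C, c3) with payoffs (9, 9).
Now find the simultaneous Nash equilibrium.
Player I's best replies: c1→B; c2→B; c3→C.
Column's best replies: A→c2; B→c3; C→c3; D→c1.
The unique mutual best reply is (C, c3), giving (9, 9).
Column's commitment gain: 9 − 9 = 0.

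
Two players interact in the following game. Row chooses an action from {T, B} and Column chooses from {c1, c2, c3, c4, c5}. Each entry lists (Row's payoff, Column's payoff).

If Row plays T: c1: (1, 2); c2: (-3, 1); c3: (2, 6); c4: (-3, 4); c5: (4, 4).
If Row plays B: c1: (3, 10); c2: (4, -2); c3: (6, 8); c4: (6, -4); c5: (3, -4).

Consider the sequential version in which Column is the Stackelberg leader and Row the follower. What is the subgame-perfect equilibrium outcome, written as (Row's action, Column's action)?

Row best-responds to each possible Column move:
- c1: BR = B, leader payoff 10.
- c2: BR = B, leader payoff -2.
- c3: BR = B, leader payoff 8.
- c4: BR = B, leader payoff -4.
- c5: BR = T, leader payoff 4.
Maximizing over 10, -2, 8, -4, 4, Column chooses c1. Subgame-perfect outcome: (B, c1) with payoffs (3, 10).

(B, c1)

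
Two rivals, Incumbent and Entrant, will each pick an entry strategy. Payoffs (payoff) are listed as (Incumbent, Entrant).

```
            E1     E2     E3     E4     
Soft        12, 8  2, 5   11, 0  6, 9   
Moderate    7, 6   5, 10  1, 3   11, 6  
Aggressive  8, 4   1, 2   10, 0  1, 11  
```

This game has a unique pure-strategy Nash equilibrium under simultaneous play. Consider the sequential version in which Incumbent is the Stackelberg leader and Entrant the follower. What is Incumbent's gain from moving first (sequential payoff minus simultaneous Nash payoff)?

Solve by backward induction (Incumbent leads).
- Soft: Entrant compares 8, 5, 0, 9 and picks E4; Incumbent would get 6.
- Moderate: Entrant compares 6, 10, 3, 6 and picks E2; Incumbent would get 5.
- Aggressive: Entrant compares 4, 2, 0, 11 and picks E4; Incumbent would get 1.
Incumbent's induced payoffs are 6, 5, 1, so Incumbent commits to Soft. Subgame-perfect outcome: (Soft, E4) with payoffs (6, 9).
Under simultaneous play:
Incumbent's best replies: E1→Soft; E2→Moderate; E3→Soft; E4→Moderate.
Entrant's best replies: Soft→E4; Moderate→E2; Aggressive→E4.
The unique mutual best reply is (Moderate, E2), giving (5, 10).
Incumbent's commitment gain: 6 − 5 = 1.

1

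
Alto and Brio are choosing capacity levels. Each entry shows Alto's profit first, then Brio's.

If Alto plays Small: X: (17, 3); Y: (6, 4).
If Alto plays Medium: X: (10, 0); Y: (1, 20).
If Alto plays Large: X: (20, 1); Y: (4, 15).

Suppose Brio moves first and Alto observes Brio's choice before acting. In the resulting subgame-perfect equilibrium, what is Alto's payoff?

Alto best-responds to each possible Brio move:
- X: Alto compares 17, 10, 20 and picks Large; Brio would get 1.
- Y: Alto compares 6, 1, 4 and picks Small; Brio would get 4.
Among 1, 4, the best is 4 at Y. Subgame-perfect outcome: (Small, Y) with payoffs (6, 4).

6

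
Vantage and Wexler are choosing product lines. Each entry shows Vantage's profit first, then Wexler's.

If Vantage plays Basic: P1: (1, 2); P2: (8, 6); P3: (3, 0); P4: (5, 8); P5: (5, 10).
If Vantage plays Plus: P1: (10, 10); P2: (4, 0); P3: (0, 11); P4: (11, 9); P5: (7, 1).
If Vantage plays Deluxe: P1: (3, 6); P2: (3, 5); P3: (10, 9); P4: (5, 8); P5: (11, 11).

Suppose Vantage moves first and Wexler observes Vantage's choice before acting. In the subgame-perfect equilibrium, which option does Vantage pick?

Work backward from Wexler's decision.
- Basic: BR = P5, leader payoff 5.
- Plus: BR = P3, leader payoff 0.
- Deluxe: BR = P5, leader payoff 11.
Maximizing over 5, 0, 11, Vantage chooses Deluxe. Subgame-perfect outcome: (Deluxe, P5) with payoffs (11, 11).

Deluxe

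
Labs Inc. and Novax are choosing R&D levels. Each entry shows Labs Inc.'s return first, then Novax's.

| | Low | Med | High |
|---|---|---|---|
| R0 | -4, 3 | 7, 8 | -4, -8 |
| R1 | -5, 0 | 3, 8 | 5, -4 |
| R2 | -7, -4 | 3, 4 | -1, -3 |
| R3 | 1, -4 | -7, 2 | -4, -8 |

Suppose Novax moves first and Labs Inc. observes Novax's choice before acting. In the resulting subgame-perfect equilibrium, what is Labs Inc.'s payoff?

7

Solve by backward induction (Novax leads).
- Low: Labs Inc. compares -4, -5, -7, 1 and picks R3; Novax would get -4.
- Med: Labs Inc. compares 7, 3, 3, -7 and picks R0; Novax would get 8.
- High: Labs Inc. compares -4, 5, -1, -4 and picks R1; Novax would get -4.
Among -4, 8, -4, the best is 8 at Med. Subgame-perfect outcome: (R0, Med) with payoffs (7, 8).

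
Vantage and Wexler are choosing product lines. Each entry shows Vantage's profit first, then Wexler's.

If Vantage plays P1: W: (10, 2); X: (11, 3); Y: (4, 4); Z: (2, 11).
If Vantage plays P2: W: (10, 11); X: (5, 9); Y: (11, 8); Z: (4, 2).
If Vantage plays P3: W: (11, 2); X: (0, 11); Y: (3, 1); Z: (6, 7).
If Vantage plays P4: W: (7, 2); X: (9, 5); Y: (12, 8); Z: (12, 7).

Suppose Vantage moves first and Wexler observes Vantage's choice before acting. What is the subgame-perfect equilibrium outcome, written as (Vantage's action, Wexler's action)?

(P4, Y)

Wexler best-responds to each possible Vantage move:
- P1 → Wexler plays Z (best of 2, 3, 4, 11); Vantage gets 2.
- P2 → Wexler plays W (best of 11, 9, 8, 2); Vantage gets 10.
- P3 → Wexler plays X (best of 2, 11, 1, 7); Vantage gets 0.
- P4 → Wexler plays Y (best of 2, 5, 8, 7); Vantage gets 12.
Maximizing over 2, 10, 0, 12, Vantage chooses P4. Subgame-perfect outcome: (P4, Y) with payoffs (12, 8).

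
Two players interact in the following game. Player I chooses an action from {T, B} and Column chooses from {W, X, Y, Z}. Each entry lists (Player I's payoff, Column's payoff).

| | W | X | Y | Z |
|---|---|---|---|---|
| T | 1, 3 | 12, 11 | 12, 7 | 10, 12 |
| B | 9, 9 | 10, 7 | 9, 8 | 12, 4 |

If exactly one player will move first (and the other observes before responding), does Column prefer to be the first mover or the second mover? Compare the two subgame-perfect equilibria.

If Player I leads: Column's best replies are T→Z, B→W; Player I's induced payoffs 10, 9; outcome (T, Z), payoffs (10, 12).
If Column leads: Player I's best replies are W→B, X→T, Y→T, Z→B; Column's induced payoffs 9, 11, 7, 4; outcome (T, X), payoffs (12, 11).
Column gets 11 moving first and 12 moving second, so Column prefers to move second.

second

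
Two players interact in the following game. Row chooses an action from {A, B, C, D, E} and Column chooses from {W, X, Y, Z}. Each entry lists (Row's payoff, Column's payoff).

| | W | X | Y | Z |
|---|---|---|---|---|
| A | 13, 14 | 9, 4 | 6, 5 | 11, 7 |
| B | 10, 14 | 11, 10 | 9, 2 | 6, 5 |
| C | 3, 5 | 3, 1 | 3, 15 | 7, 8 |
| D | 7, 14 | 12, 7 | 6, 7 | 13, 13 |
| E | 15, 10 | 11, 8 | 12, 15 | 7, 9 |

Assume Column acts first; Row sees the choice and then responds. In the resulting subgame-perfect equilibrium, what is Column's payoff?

15

Solve by backward induction (Column leads).
- W → Row plays E (best of 13, 10, 3, 7, 15); Column gets 10.
- X → Row plays D (best of 9, 11, 3, 12, 11); Column gets 7.
- Y → Row plays E (best of 6, 9, 3, 6, 12); Column gets 15.
- Z → Row plays D (best of 11, 6, 7, 13, 7); Column gets 13.
Column's induced payoffs are 10, 7, 15, 13, so Column commits to Y. Subgame-perfect outcome: (E, Y) with payoffs (12, 15).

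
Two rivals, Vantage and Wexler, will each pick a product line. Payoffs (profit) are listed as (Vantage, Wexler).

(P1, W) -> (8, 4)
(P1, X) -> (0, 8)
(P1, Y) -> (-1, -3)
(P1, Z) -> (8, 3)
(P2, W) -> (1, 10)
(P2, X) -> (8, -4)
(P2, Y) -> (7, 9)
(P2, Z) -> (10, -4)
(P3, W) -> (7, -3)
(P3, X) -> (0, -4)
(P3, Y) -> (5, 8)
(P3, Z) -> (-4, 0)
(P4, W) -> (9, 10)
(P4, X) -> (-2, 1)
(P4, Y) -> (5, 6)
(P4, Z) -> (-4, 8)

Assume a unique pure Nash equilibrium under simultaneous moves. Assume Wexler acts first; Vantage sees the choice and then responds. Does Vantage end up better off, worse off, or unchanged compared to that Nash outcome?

Work backward from Vantage's decision.
- W: Vantage compares 8, 1, 7, 9 and picks P4; Wexler would get 10.
- X: Vantage compares 0, 8, 0, -2 and picks P2; Wexler would get -4.
- Y: Vantage compares -1, 7, 5, 5 and picks P2; Wexler would get 9.
- Z: Vantage compares 8, 10, -4, -4 and picks P2; Wexler would get -4.
Maximizing over 10, -4, 9, -4, Wexler chooses W. Subgame-perfect outcome: (P4, W) with payoffs (9, 10).
For the simultaneous game, intersect best replies.
Vantage's best replies: W→P4; X→P2; Y→P2; Z→P2.
Wexler's best replies: P1→X; P2→W; P3→Y; P4→W.
Only (P4, W) has each player best-responding; Nash payoffs (9, 10).
Vantage earns 9 sequentially versus 9 at the Nash outcome: unchanged.

unchanged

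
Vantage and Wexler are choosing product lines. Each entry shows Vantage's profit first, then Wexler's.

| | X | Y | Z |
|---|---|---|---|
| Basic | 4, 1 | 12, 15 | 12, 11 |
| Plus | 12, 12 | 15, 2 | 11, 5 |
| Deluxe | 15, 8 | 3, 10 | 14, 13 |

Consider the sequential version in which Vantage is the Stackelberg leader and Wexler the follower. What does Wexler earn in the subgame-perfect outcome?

Work backward from Wexler's decision.
- Basic: Wexler compares 1, 15, 11 and picks Y; Vantage would get 12.
- Plus: Wexler compares 12, 2, 5 and picks X; Vantage would get 12.
- Deluxe: Wexler compares 8, 10, 13 and picks Z; Vantage would get 14.
Among 12, 12, 14, the best is 14 at Deluxe. Subgame-perfect outcome: (Deluxe, Z) with payoffs (14, 13).

13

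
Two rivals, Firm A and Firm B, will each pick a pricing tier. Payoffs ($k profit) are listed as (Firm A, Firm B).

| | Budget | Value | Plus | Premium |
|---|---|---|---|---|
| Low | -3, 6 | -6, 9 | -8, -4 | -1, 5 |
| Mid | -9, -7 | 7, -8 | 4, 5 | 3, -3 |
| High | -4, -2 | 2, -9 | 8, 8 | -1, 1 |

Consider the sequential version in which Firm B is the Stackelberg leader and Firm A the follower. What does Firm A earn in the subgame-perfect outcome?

Work backward from Firm A's decision.
- Budget → Firm A plays Low (best of -3, -9, -4); Firm B gets 6.
- Value → Firm A plays Mid (best of -6, 7, 2); Firm B gets -8.
- Plus → Firm A plays High (best of -8, 4, 8); Firm B gets 8.
- Premium → Firm A plays Mid (best of -1, 3, -1); Firm B gets -3.
Maximizing over 6, -8, 8, -3, Firm B chooses Plus. Subgame-perfect outcome: (High, Plus) with payoffs (8, 8).

8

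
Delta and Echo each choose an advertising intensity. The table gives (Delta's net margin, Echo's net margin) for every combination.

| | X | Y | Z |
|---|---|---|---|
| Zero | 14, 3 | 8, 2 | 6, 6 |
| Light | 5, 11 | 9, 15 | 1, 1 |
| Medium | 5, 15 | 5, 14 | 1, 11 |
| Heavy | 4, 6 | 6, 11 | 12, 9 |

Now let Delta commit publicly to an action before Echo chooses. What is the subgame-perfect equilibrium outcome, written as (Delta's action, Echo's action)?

Work backward from Echo's decision.
- Zero → Echo plays Z (best of 3, 2, 6); Delta gets 6.
- Light → Echo plays Y (best of 11, 15, 1); Delta gets 9.
- Medium → Echo plays X (best of 15, 14, 11); Delta gets 5.
- Heavy → Echo plays Y (best of 6, 11, 9); Delta gets 6.
Among 6, 9, 5, 6, the best is 9 at Light. Subgame-perfect outcome: (Light, Y) with payoffs (9, 15).

(Light, Y)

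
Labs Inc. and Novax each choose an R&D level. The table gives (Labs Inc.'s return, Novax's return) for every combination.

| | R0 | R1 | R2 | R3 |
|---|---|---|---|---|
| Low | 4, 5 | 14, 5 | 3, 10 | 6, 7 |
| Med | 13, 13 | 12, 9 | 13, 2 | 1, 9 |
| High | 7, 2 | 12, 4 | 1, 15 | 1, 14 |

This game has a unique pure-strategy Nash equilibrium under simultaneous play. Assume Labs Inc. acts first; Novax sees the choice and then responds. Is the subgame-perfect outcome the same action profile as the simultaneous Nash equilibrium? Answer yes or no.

Novax best-responds to each possible Labs Inc. move:
- Low: BR = R2, leader payoff 3.
- Med: BR = R0, leader payoff 13.
- High: BR = R2, leader payoff 1.
Labs Inc.'s induced payoffs are 3, 13, 1, so Labs Inc. commits to Med. Subgame-perfect outcome: (Med, R0) with payoffs (13, 13).
For the simultaneous game, intersect best replies.
Labs Inc.'s best replies: R0→Med; R1→Low; R2→Med; R3→Low.
Novax's best replies: Low→R2; Med→R0; High→R2.
Only (Med, R0) has each player best-responding; Nash payoffs (13, 13).
Sequential outcome (Med, R0) coincides with the Nash profile (Med, R0).

yes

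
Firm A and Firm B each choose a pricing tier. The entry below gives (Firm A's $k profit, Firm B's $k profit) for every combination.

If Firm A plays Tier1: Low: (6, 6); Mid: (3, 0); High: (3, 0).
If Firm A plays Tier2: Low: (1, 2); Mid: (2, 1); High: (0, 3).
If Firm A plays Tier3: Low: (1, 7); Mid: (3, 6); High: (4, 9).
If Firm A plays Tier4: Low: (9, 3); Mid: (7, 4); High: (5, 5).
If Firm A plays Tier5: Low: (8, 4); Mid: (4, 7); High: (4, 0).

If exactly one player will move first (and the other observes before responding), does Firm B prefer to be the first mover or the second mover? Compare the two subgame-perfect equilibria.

second

If Firm A leads: Firm B's best replies are Tier1→Low, Tier2→High, Tier3→High, Tier4→High, Tier5→Mid; Firm A's induced payoffs 6, 0, 4, 5, 4; outcome (Tier1, Low), payoffs (6, 6).
If Firm B leads: Firm A's best replies are Low→Tier4, Mid→Tier4, High→Tier4; Firm B's induced payoffs 3, 4, 5; outcome (Tier4, High), payoffs (5, 5).
Firm B gets 5 moving first and 6 moving second, so Firm B prefers to move second.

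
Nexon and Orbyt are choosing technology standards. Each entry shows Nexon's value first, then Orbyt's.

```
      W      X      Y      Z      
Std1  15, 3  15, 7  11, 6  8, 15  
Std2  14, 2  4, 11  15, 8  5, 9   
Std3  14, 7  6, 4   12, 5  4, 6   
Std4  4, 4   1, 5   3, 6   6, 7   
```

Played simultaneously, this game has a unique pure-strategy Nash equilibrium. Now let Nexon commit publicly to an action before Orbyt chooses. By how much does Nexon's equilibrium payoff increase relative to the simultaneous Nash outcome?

Solve by backward induction (Nexon leads).
- Std1 → Orbyt plays Z (best of 3, 7, 6, 15); Nexon gets 8.
- Std2 → Orbyt plays X (best of 2, 11, 8, 9); Nexon gets 4.
- Std3 → Orbyt plays W (best of 7, 4, 5, 6); Nexon gets 14.
- Std4 → Orbyt plays Z (best of 4, 5, 6, 7); Nexon gets 6.
Nexon's induced payoffs are 8, 4, 14, 6, so Nexon commits to Std3. Subgame-perfect outcome: (Std3, W) with payoffs (14, 7).
For the simultaneous game, intersect best replies.
Nexon's best replies: W→Std1; X→Std1; Y→Std2; Z→Std1.
Orbyt's best replies: Std1→Z; Std2→X; Std3→W; Std4→Z.
The unique mutual best reply is (Std1, Z), giving (8, 15).
Nexon's commitment gain: 14 − 8 = 6.

6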